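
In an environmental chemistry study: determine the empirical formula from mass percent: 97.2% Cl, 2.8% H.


Assume 100 g sample. Moles of each element:
  Cl: 97.2/35.45 = 2.742 mol
  H: 2.8/1.008 = 2.778 mol
Divide by smallest (2.742):
  Cl: 2.742/2.742 = 1.0
  H: 2.778/2.742 = 1.01
Empirical formula: HCl

HCl


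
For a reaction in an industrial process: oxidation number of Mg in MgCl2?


Group 2 metal: +2
Oxidation number: +2

+2


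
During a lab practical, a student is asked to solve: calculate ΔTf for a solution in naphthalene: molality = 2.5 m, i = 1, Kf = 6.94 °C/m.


ΔTf = Kf × m × i
= 6.94 × 2.5 × 1
= 17.35 °C

17.35 °C


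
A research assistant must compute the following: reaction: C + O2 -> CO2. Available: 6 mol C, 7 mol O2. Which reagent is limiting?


Mole ratio available / coefficient:
  C: 6/1 = 6.000
  O2: 7/1 = 7.000
Smaller ratio is limiting.

C


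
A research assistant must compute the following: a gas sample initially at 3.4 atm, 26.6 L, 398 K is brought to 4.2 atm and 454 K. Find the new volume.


P1V1/T1 = P2V2/T2
V2 = P1V1T2/(T1P2)
= 3.4×26.6×454/(398×4.2)
= 24.563 L

24.563 L


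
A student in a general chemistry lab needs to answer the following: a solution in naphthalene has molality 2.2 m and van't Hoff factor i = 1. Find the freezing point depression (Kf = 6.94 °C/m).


ΔTf = Kf × m × i
= 6.94 × 2.2 × 1
= 15.268 °C

15.268 °C


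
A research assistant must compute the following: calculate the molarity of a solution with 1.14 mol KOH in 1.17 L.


M = n/V = 1.14/1.17 = 0.974 mol/L

0.974 M


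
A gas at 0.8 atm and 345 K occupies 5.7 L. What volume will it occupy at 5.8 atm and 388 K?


P1V1/T1 = P2V2/T2
V2 = P1V1T2/(T1P2)
= 0.8×5.7×388/(345×5.8)
= 0.884 L

0.884 L


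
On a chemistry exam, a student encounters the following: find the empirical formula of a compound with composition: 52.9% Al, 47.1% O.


Assume 100 g sample. Moles of each element:
  Al: 52.9/26.98 = 1.961 mol
  O: 47.1/16.0 = 2.944 mol
Divide by smallest (1.961):
  Al: 1.961/1.961 = 1.0
  O: 2.944/1.961 = 1.5
Multiply all ratios by 2 to obtain whole numbers.
Empirical formula: Al2O3

Al2O3


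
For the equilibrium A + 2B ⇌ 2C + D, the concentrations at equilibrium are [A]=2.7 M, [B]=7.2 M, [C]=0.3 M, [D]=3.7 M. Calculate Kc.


Kc = [C]^2[D]/([A][B]^2)
= (0.3^2 × 3.7^1)/(2.7^1 × 7.2^2)
= 0.333/139.968
= 0.002379

0.002379


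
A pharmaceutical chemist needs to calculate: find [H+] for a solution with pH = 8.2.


[H+] = 10^(-pH) = 10^(-8.2)
= 6.31×10^-9 M

6.31×10^-9 M


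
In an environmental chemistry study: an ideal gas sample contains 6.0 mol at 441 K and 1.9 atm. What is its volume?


PV = nRT  (R = 0.08206 L·atm/(mol·K))
V = nRT/P = 6.0×0.08206×441/1.9
= 114.279 L

114.279 L


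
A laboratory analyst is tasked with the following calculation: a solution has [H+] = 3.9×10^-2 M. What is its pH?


pH = -log10([H+]) = -log10(3.9×10^-2)
= 2 - log10(3.9)
= 2 - 0.59
= 1.41

1.41


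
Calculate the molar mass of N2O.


M(N2O) = 2×14.01 + 1×16.0
= 28.02 + 16.0
= 44.02 g/mol

44.02 g/mol


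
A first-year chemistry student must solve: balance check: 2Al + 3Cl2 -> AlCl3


Equation: 2Al + 3Cl2 -> AlCl3
Check atoms: Al: 2≠1, Cl: 6≠3
Not balanced

No, not balanced


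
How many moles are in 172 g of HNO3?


M(HNO3) = 63.02 g/mol
n = mass/M = 172/63.02 = 2.7293 mol

2.7293 mol


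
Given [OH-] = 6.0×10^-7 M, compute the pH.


pOH = -log10([OH-]) = -log10(6.0×10^-7)
= 7 - log10(6.0) = 6.22
pH = 14 - pOH = 14 - 6.22 = 7.78

7.78


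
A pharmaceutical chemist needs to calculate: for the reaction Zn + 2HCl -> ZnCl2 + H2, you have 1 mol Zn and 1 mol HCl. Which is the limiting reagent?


Mole ratio available / coefficient:
  Zn: 1/1 = 1.000
  HCl: 1/2 = 0.500
Smaller ratio is limiting.

HCl


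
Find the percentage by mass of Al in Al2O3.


M(Al2O3) = 2×26.98 + 3×16.0 = 101.96 g/mol
Mass of Al = 2 × 26.98 = 53.96 g/mol
% Al = 53.96/101.96 × 100 = 52.92%

52.92%


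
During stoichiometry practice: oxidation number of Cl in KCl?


halide: -1
Oxidation number: -1

-1


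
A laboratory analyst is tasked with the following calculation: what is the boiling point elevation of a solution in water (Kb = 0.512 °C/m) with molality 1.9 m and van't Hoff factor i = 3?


ΔTb = Kb × m × i
= 0.512 × 1.9 × 3
= 2.9184 °C

2.9184 °C


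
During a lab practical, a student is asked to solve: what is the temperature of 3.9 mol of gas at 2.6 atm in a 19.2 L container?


PV = nRT  (R = 0.08206 L·atm/(mol·K))
T = PV/(nR) = 2.6×19.2/(3.9×0.08206)
= 49.92/0.320034
= 155.98 K

155.98 K


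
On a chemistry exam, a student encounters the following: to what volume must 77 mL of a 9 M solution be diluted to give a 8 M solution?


C1V1 = C2V2
9 × 77 = 8 × V2
V2 = 693/8 = 86.62 mL

86.62 mL


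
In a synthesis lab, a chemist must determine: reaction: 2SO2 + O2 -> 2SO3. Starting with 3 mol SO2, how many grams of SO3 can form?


Mole ratio SO3:SO2 = 2:2
n(SO3) = 3 × 2/2 = 3.000 mol
mass = 3.000 × 80.07 = 240.21 g

240.21 g


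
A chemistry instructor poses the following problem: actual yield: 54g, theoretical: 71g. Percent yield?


% yield = actual/theoretical × 100
= 54/71 × 100
= 76.06%

76.06%


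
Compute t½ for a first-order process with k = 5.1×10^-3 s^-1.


t½ = ln2/k = 0.693147/(5.1×10^-3 s^-1)
= 135.9 s

135.9 s


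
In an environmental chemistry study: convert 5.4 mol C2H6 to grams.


M(C2H6) = 30.07 g/mol
mass = n × M = 5.4 × 30.07 = 162.38 g

162.38 g


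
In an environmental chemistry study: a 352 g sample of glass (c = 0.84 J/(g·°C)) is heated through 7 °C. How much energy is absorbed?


q = mcΔT = 352 × 0.84 × 7
= 2069.76 J

2069.76 J


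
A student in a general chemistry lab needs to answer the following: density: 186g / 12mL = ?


ρ = mass/volume
= 186/12
= 15.5 g/mL

15.5 g/mL


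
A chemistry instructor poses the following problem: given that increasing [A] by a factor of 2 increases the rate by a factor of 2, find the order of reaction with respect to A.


rate ∝ [A]^n
2^n = 2 → n = 1
Order in A: 1

1


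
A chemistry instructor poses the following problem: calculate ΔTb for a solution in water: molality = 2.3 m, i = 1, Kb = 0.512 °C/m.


ΔTb = Kb × m × i
= 0.512 × 2.3 × 1
= 1.1776 °C

1.1776 °C


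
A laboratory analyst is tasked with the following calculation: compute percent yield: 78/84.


% yield = actual/theoretical × 100
= 78/84 × 100
= 92.86%

92.86%


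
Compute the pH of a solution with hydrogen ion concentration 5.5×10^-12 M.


pH = -log10([H+]) = -log10(5.5×10^-12)
= 12 - log10(5.5)
= 12 - 0.74
= 11.26

11.26


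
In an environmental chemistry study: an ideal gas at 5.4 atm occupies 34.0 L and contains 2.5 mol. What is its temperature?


PV = nRT  (R = 0.08206 L·atm/(mol·K))
T = PV/(nR) = 5.4×34.0/(2.5×0.08206)
= 183.60/0.205150
= 894.95 K

894.95 K


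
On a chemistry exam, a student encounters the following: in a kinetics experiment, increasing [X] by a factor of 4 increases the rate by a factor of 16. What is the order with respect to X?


rate ∝ [X]^n
4^n = 16 → n = 2
Order in X: 2

2


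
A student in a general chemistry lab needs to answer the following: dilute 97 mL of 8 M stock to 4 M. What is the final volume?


C1V1 = C2V2
8 × 97 = 4 × V2
V2 = 776/4 = 194.0 mL

194.0 mL


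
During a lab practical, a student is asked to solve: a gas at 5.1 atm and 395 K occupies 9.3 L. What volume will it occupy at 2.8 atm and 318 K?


P1V1/T1 = P2V2/T2
V2 = P1V1T2/(T1P2)
= 5.1×9.3×318/(395×2.8)
= 13.637 L

13.637 L


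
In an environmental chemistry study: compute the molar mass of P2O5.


M(P2O5) = 2×30.97 + 5×16.0
= 61.94 + 80.0
= 141.94 g/mol

141.94 g/mol


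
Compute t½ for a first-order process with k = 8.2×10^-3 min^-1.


t½ = ln2/k = 0.693147/(8.2×10^-3 min^-1)
= 84.53 min

84.53 min


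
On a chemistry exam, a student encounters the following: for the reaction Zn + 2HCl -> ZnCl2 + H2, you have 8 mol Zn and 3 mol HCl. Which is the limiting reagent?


Mole ratio available / coefficient:
  Zn: 8/1 = 8.000
  HCl: 3/2 = 1.500
Smaller ratio is limiting.

HCl


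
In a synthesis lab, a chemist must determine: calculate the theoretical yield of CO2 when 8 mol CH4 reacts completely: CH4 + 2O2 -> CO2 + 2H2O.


Mole ratio CO2:CH4 = 1:1
n(CO2) = 8 × 1/1 = 8.000 mol
mass = 8.000 × 44.01 = 352.08 g

352.08 g


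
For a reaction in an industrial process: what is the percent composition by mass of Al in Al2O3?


M(Al2O3) = 2×26.98 + 3×16.0 = 101.96 g/mol
Mass of Al = 2 × 26.98 = 53.96 g/mol
% Al = 53.96/101.96 × 100 = 52.92%

52.92%


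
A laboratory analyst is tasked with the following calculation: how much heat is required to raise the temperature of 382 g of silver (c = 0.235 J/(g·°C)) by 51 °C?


q = mcΔT = 382 × 0.235 × 51
= 4578.27 J

4578.27 J


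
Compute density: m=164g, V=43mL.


ρ = mass/volume
= 164/43
= 3.814 g/mL

3.814 g/mL


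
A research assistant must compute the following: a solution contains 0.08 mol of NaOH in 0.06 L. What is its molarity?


M = n/V = 0.08/0.06 = 1.333 mol/L

1.333 M


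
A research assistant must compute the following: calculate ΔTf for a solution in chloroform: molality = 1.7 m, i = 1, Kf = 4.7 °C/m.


ΔTf = Kf × m × i
= 4.7 × 1.7 × 1
= 7.99 °C

7.99 °C


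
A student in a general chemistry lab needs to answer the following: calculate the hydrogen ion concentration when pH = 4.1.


[H+] = 10^(-pH) = 10^(-4.1)
= 7.94×10^-5 M

7.94×10^-5 M


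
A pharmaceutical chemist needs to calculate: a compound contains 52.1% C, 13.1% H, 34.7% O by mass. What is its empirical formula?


Assume 100 g sample. Moles of each element:
  C: 52.1/12.01 = 4.338 mol
  H: 13.1/1.008 = 12.996 mol
  O: 34.7/16.0 = 2.169 mol
Divide by smallest (2.169):
  C: 4.338/2.169 = 2.0
  H: 12.996/2.169 = 5.99
  O: 2.169/2.169 = 1.0
Empirical formula: C2H6O

C2H6O


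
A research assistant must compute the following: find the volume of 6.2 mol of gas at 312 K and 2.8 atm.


PV = nRT  (R = 0.08206 L·atm/(mol·K))
V = nRT/P = 6.2×0.08206×312/2.8
= 56.692 L

56.692 L


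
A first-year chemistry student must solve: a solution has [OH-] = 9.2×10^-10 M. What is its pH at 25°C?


pOH = -log10([OH-]) = -log10(9.2×10^-10)
= 10 - log10(9.2) = 9.04
pH = 14 - pOH = 14 - 9.04 = 4.96

4.96


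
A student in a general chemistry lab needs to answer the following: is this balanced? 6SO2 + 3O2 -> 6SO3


Equation: 6SO2 + 3O2 -> 6SO3
Check atoms: O: 18=18, S: 6=6
Balanced

Yes, balanced


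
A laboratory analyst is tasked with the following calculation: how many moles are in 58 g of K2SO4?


M(K2SO4) = 174.27 g/mol
n = mass/M = 58/174.27 = 0.3328 mol

0.3328 mol


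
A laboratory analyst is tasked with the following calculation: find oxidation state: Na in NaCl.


Group 1 metal: +1
Oxidation number: +1

+1


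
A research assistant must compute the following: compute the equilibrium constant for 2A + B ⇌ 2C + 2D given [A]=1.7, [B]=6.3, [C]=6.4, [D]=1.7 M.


Kc = [C]^2[D]^2/([A]^2[B])
= (6.4^2 × 1.7^2)/(1.7^2 × 6.3^1)
= 118.3744/18.207
= 6.502

6.502


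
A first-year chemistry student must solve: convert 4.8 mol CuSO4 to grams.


M(CuSO4) = 159.62 g/mol
mass = n × M = 4.8 × 159.62 = 766.18 g

766.18 g


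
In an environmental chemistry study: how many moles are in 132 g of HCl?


M(HCl) = 36.46 g/mol
n = mass/M = 132/36.46 = 3.6204 mol

3.6204 mol


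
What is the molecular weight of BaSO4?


M(BaSO4) = 1×137.33 + 1×32.07 + 4×16.0
= 137.33 + 32.07 + 64.0
= 233.4 g/mol

233.4 g/mol


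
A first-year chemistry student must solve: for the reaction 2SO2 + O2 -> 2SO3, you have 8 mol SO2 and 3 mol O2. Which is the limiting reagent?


Mole ratio available / coefficient:
  SO2: 8/2 = 4.000
  O2: 3/1 = 3.000
Smaller ratio is limiting.

O2


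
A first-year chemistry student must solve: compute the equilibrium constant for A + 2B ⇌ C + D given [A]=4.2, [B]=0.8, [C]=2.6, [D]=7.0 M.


Kc = [C][D]/([A][B]^2)
= (2.6^1 × 7.0^1)/(4.2^1 × 0.8^2)
= 18.2/2.688
= 6.771

6.771


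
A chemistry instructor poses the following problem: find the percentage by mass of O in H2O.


M(H2O) = 2×1.008 + 1×16.0 = 18.016 g/mol
Mass of O = 1 × 16.0 = 16.00 g/mol
% O = 16.00/18.016 × 100 = 88.81%

88.81%


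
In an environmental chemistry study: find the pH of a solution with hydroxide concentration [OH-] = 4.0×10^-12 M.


pOH = -log10([OH-]) = -log10(4.0×10^-12)
= 12 - log10(4.0) = 11.4
pH = 14 - pOH = 14 - 11.4 = 2.6

2.6


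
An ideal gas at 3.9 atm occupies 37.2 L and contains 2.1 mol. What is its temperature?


PV = nRT  (R = 0.08206 L·atm/(mol·K))
T = PV/(nR) = 3.9×37.2/(2.1×0.08206)
= 145.08/0.172326
= 841.89 K

841.89 K


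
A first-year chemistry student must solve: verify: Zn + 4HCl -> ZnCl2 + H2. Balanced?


Equation: Zn + 4HCl -> ZnCl2 + H2
Check atoms: Cl: 4≠2, H: 4≠2, Zn: 1=1
Not balanced

No, not balanced


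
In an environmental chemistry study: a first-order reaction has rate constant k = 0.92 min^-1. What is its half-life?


t½ = ln2/k = 0.693147/(0.92 min^-1)
= 0.7534 min

0.7534 min


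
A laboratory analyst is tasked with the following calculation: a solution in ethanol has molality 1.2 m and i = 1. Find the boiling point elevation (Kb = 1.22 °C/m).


ΔTb = Kb × m × i
= 1.22 × 1.2 × 1
= 1.464 °C

1.464 °C


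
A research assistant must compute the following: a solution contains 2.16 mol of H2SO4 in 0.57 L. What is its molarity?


M = n/V = 2.16/0.57 = 3.789 mol/L

3.789 M


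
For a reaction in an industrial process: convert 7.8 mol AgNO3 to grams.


M(AgNO3) = 169.88 g/mol
mass = n × M = 7.8 × 169.88 = 1325.06 g

1325.06 g


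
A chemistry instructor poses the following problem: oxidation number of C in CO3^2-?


x + 3(-2) = -2, so x = +4
Oxidation number: +4

+4


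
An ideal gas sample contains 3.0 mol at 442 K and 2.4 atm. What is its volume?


PV = nRT  (R = 0.08206 L·atm/(mol·K))
V = nRT/P = 3.0×0.08206×442/2.4
= 45.338 L

45.338 L


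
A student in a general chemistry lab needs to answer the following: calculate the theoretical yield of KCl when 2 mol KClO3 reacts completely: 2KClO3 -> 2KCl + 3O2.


Mole ratio KCl:KClO3 = 2:2
n(KCl) = 2 × 2/2 = 2.000 mol
mass = 2.000 × 74.55 = 149.1 g

149.1 g


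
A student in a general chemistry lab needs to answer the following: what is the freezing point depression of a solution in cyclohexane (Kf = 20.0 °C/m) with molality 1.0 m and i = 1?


ΔTf = Kf × m × i
= 20.0 × 1.0 × 1
= 20.0 °C

20.0 °C


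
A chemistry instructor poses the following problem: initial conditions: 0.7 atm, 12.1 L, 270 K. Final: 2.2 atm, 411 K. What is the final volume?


P1V1/T1 = P2V2/T2
V2 = P1V1T2/(T1P2)
= 0.7×12.1×411/(270×2.2)
= 5.861 L

5.861 L


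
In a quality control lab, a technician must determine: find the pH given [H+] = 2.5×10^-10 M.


pH = -log10([H+]) = -log10(2.5×10^-10)
= 10 - log10(2.5)
= 10 - 0.4
= 9.6

9.6


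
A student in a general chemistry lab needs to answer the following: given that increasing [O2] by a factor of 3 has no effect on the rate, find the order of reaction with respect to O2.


rate ∝ [O2]^n
rate ∝ [O2]^0
Order in O2: 0

0


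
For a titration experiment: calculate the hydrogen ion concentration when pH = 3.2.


[H+] = 10^(-pH) = 10^(-3.2)
= 6.31×10^-4 M

6.31×10^-4 M


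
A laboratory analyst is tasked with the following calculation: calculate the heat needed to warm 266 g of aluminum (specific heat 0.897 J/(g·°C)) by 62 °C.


q = mcΔT = 266 × 0.897 × 62
= 14793.32 J

14793.32 J


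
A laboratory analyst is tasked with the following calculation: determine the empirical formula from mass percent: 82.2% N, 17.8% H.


Assume 100 g sample. Moles of each element:
  N: 82.2/14.01 = 5.867 mol
  H: 17.8/1.008 = 17.659 mol
Divide by smallest (5.867):
  N: 5.867/5.867 = 1.0
  H: 17.659/5.867 = 3.01
Empirical formula: NH3

NH3


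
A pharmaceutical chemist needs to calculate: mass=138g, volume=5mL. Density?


ρ = mass/volume
= 138/5
= 27.6 g/mL

27.6 g/mL


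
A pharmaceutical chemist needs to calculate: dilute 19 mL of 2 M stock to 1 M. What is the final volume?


C1V1 = C2V2
2 × 19 = 1 × V2
V2 = 38/1 = 38.0 mL

38.0 mL


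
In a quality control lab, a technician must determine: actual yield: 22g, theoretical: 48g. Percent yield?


% yield = actual/theoretical × 100
= 22/48 × 100
= 45.83%

45.83%


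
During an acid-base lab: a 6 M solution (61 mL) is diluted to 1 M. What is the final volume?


C1V1 = C2V2
6 × 61 = 1 × V2
V2 = 366/1 = 366.0 mL

366.0 mL


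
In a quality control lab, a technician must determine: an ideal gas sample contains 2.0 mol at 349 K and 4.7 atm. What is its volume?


PV = nRT  (R = 0.08206 L·atm/(mol·K))
V = nRT/P = 2.0×0.08206×349/4.7
= 12.187 L

12.187 L


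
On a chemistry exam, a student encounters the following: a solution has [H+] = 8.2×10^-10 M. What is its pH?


pH = -log10([H+]) = -log10(8.2×10^-10)
= 10 - log10(8.2)
= 10 - 0.91
= 9.09

9.09


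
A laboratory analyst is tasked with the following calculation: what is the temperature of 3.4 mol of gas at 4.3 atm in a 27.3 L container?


PV = nRT  (R = 0.08206 L·atm/(mol·K))
T = PV/(nR) = 4.3×27.3/(3.4×0.08206)
= 117.39/0.279004
= 420.75 K

420.75 K


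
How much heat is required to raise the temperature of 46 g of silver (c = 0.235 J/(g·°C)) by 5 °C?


q = mcΔT = 46 × 0.235 × 5
= 54.05 J

54.05 J


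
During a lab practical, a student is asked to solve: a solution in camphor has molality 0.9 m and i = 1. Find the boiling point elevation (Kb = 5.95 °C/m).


ΔTb = Kb × m × i
= 5.95 × 0.9 × 1
= 5.355 °C

5.355 °C


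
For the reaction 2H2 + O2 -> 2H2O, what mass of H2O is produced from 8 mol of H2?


Mole ratio H2O:H2 = 2:2
n(H2O) = 8 × 2/2 = 8.000 mol
mass = 8.000 × 18.02 = 144.16 g

144.16 g


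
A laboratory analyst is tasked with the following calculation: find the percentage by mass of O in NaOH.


M(NaOH) = 1×22.99 + 1×16.0 + 1×1.008 = 39.998 g/mol
Mass of O = 1 × 16.0 = 16.00 g/mol
% O = 16.00/39.998 × 100 = 40.00%

40.00%


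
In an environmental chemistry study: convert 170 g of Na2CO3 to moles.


M(Na2CO3) = 105.99 g/mol
n = mass/M = 170/105.99 = 1.6039 mol

1.6039 mol


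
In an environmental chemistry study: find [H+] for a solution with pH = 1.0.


[H+] = 10^(-pH) = 10^(-1.0)
= 1.0×10^-1 M

1.0×10^-1 M


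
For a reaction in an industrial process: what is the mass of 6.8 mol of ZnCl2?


M(ZnCl2) = 136.28 g/mol
mass = n × M = 6.8 × 136.28 = 926.70 g

926.70 g


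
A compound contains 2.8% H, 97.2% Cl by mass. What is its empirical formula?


Assume 100 g sample. Moles of each element:
  H: 2.8/1.008 = 2.778 mol
  Cl: 97.2/35.45 = 2.742 mol
Divide by smallest (2.742):
  H: 2.778/2.742 = 1.01
  Cl: 2.742/2.742 = 1.0
Empirical formula: HCl

HCl


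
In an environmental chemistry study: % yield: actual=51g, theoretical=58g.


% yield = actual/theoretical × 100
= 51/58 × 100
= 87.93%

87.93%


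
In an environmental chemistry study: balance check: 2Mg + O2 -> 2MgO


Equation: 2Mg + O2 -> 2MgO
Check atoms: Mg: 2=2, O: 2=2
Balanced

Yes, balanced


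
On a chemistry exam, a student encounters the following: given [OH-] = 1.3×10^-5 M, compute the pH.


pOH = -log10([OH-]) = -log10(1.3×10^-5)
= 5 - log10(1.3) = 4.89
pH = 14 - pOH = 14 - 4.89 = 9.11

9.11


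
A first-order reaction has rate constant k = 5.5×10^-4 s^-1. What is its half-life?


t½ = ln2/k = 0.693147/(5.5×10^-4 s^-1)
= 1260 s

1260 s


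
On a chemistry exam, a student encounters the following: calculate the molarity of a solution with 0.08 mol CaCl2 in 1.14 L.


M = n/V = 0.08/1.14 = 0.070 mol/L

0.070 M


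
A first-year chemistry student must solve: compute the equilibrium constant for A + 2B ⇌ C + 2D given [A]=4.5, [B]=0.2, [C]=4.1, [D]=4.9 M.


Kc = [C][D]^2/([A][B]^2)
= (4.1^1 × 4.9^2)/(4.5^1 × 0.2^2)
= 98.441/0.18
= 546.9

546.9


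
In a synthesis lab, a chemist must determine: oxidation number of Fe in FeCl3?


x + 3(-1) = 0, so x = +3
Oxidation number: +3

+3


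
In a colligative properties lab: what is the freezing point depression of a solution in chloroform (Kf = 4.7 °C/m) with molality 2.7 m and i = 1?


ΔTf = Kf × m × i
= 4.7 × 2.7 × 1
= 12.69 °C

12.69 °C


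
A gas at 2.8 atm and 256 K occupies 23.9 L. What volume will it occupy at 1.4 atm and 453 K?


P1V1/T1 = P2V2/T2
V2 = P1V1T2/(T1P2)
= 2.8×23.9×453/(256×1.4)
= 84.584 L

84.584 L


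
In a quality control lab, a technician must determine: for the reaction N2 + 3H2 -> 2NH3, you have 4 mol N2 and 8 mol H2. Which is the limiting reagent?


Mole ratio available / coefficient:
  N2: 4/1 = 4.000
  H2: 8/3 = 2.667
Smaller ratio is limiting.

H2


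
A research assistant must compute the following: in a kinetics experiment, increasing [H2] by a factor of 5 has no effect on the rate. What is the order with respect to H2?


rate ∝ [H2]^n
rate ∝ [H2]^0
Order in H2: 0

0


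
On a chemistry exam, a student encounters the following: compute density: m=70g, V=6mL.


ρ = mass/volume
= 70/6
= 11.667 g/mL

11.667 g/mL


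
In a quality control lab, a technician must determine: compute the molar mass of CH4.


M(CH4) = 1×12.01 + 4×1.008
= 12.01 + 4.03
= 16.04 g/mol

16.04 g/mol


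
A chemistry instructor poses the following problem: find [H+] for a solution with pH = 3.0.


[H+] = 10^(-pH) = 10^(-3.0)
= 1.0×10^-3 M

1.0×10^-3 M


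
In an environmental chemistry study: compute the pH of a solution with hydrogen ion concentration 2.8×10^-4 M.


pH = -log10([H+]) = -log10(2.8×10^-4)
= 4 - log10(2.8)
= 4 - 0.45
= 3.55

3.55


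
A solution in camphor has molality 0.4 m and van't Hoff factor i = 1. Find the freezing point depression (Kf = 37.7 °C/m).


ΔTf = Kf × m × i
= 37.7 × 0.4 × 1
= 15.08 °C

15.08 °C


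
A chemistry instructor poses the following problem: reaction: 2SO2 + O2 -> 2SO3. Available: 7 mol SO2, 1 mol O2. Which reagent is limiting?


Mole ratio available / coefficient:
  SO2: 7/2 = 3.500
  O2: 1/1 = 1.000
Smaller ratio is limiting.

O2


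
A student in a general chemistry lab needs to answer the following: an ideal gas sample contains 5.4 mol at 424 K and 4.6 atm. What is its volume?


PV = nRT  (R = 0.08206 L·atm/(mol·K))
V = nRT/P = 5.4×0.08206×424/4.6
= 40.844 L

40.844 L


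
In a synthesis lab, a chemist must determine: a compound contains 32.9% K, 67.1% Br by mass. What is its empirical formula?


Assume 100 g sample. Moles of each element:
  K: 32.9/39.1 = 0.841 mol
  Br: 67.1/79.9 = 0.84 mol
Divide by smallest (0.84):
  K: 0.841/0.84 = 1.0
  Br: 0.84/0.84 = 1.0
Empirical formula: KBr

KBr


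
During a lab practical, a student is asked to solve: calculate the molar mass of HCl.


M(HCl) = 1×1.008 + 1×35.45
= 1.01 + 35.45
= 36.46 g/mol

36.46 g/mol


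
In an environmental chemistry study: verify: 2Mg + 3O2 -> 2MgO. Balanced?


Equation: 2Mg + 3O2 -> 2MgO
Check atoms: Mg: 2=2, O: 6≠2
Not balanced

No, not balanced


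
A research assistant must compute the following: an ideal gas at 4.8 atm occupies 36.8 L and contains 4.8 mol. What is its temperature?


PV = nRT  (R = 0.08206 L·atm/(mol·K))
T = PV/(nR) = 4.8×36.8/(4.8×0.08206)
= 176.64/0.393888
= 448.45 K

448.45 K


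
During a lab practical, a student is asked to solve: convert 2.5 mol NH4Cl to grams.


M(NH4Cl) = 53.49 g/mol
mass = n × M = 2.5 × 53.49 = 133.73 g

133.73 g


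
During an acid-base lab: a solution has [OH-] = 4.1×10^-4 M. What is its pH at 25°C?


pOH = -log10([OH-]) = -log10(4.1×10^-4)
= 4 - log10(4.1) = 3.39
pH = 14 - pOH = 14 - 3.39 = 10.61

10.61


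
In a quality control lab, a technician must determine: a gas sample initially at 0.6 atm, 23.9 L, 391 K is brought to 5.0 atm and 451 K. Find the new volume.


P1V1/T1 = P2V2/T2
V2 = P1V1T2/(T1P2)
= 0.6×23.9×451/(391×5.0)
= 3.308 L

3.308 L


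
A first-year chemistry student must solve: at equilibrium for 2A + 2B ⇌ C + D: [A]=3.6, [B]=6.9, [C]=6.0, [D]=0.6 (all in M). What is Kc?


Kc = [C][D]/([A]^2[B]^2)
= (6.0^1 × 0.6^1)/(3.6^2 × 6.9^2)
= 3.6/617.0256
= 0.005834

0.005834


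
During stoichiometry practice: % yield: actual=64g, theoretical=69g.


% yield = actual/theoretical × 100
= 64/69 × 100
= 92.75%

92.75%


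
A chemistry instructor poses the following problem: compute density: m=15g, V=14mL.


ρ = mass/volume
= 15/14
= 1.071 g/mL

1.071 g/mL


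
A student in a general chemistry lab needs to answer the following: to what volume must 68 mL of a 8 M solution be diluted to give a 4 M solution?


C1V1 = C2V2
8 × 68 = 4 × V2
V2 = 544/4 = 136.0 mL

136.0 mL


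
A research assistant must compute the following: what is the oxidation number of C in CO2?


x + 2(-2) = 0, so x = +4
Oxidation number: +4

+4


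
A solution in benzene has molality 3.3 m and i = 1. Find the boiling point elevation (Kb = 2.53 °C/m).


ΔTb = Kb × m × i
= 2.53 × 3.3 × 1
= 8.349 °C

8.349 °C


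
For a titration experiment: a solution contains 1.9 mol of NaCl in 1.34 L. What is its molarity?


M = n/V = 1.9/1.34 = 1.418 mol/L

1.418 M


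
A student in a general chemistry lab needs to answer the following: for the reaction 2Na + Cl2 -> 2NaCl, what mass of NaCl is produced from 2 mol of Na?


Mole ratio NaCl:Na = 2:2
n(NaCl) = 2 × 2/2 = 2.000 mol
mass = 2.000 × 58.44 = 116.88 g

116.88 g


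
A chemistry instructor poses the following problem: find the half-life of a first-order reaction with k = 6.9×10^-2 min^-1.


t½ = ln2/k = 0.693147/(6.9×10^-2 min^-1)
= 10.05 min

10.05 min


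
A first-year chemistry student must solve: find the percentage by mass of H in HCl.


M(HCl) = 1×1.008 + 1×35.45 = 36.458 g/mol
Mass of H = 1 × 1.008 = 1.008 g/mol
% H = 1.008/36.458 × 100 = 2.76%

2.76%


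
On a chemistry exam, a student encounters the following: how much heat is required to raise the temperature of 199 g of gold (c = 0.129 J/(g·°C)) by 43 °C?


q = mcΔT = 199 × 0.129 × 43
= 1103.85 J

1103.85 J


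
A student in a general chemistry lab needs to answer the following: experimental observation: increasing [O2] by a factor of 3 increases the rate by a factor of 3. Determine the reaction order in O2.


rate ∝ [O2]^n
3^n = 3 → n = 1
Order in O2: 1

1


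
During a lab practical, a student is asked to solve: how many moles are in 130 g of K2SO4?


M(K2SO4) = 174.27 g/mol
n = mass/M = 130/174.27 = 0.746 mol

0.746 mol


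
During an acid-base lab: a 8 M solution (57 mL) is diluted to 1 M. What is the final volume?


C1V1 = C2V2
8 × 57 = 1 × V2
V2 = 456/1 = 456.0 mL

456.0 mL


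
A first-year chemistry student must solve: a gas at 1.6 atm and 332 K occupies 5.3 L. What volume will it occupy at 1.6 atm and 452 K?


P1V1/T1 = P2V2/T2
V2 = P1V1T2/(T1P2)
= 1.6×5.3×452/(332×1.6)
= 7.216 L

7.216 L


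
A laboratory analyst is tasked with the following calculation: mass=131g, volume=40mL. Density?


ρ = mass/volume
= 131/40
= 3.275 g/mL

3.275 g/mL


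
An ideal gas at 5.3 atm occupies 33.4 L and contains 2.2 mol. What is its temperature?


PV = nRT  (R = 0.08206 L·atm/(mol·K))
T = PV/(nR) = 5.3×33.4/(2.2×0.08206)
= 177.02/0.180532
= 980.55 K

980.55 K


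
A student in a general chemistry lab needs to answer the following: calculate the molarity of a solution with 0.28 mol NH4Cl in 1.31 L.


M = n/V = 0.28/1.31 = 0.214 mol/L

0.214 M


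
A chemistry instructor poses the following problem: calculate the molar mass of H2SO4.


M(H2SO4) = 2×1.008 + 1×32.07 + 4×16.0
= 2.02 + 32.07 + 64.0
= 98.09 g/mol

98.09 g/mol


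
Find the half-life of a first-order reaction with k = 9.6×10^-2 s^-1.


t½ = ln2/k = 0.693147/(9.6×10^-2 s^-1)
= 7.220 s

7.220 s


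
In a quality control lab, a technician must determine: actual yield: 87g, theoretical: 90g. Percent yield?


% yield = actual/theoretical × 100
= 87/90 × 100
= 96.67%

96.67%


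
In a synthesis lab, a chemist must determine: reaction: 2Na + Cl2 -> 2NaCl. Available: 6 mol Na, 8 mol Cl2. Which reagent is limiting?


Mole ratio available / coefficient:
  Na: 6/2 = 3.000
  Cl2: 8/1 = 8.000
Smaller ratio is limiting.

Na


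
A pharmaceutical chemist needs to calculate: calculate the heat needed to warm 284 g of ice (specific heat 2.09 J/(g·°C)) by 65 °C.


q = mcΔT = 284 × 2.09 × 65
= 38581.40 J

38581.40 J


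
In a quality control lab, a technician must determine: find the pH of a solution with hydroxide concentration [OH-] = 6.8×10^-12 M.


pOH = -log10([OH-]) = -log10(6.8×10^-12)
= 12 - log10(6.8) = 11.17
pH = 14 - pOH = 14 - 11.17 = 2.83

2.83


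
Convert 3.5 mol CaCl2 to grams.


M(CaCl2) = 110.98 g/mol
mass = n × M = 3.5 × 110.98 = 388.43 g

388.43 g


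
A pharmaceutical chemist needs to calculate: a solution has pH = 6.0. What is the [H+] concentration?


[H+] = 10^(-pH) = 10^(-6.0)
= 1.0×10^-6 M

1.0×10^-6 M


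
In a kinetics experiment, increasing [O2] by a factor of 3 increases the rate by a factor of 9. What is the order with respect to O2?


rate ∝ [O2]^n
3^n = 9 → n = 2
Order in O2: 2

2


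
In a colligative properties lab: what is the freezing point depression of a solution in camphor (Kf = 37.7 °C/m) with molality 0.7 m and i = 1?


ΔTf = Kf × m × i
= 37.7 × 0.7 × 1
= 26.39 °C

26.39 °C


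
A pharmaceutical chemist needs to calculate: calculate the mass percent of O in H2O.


M(H2O) = 2×1.008 + 1×16.0 = 18.016 g/mol
Mass of O = 1 × 16.0 = 16.00 g/mol
% O = 16.00/18.016 × 100 = 88.81%

88.81%


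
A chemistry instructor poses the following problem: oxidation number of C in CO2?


x + 2(-2) = 0, so x = +4
Oxidation number: +4

+4


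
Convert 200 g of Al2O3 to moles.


M(Al2O3) = 101.96 g/mol
n = mass/M = 200/101.96 = 1.9616 mol

1.9616 mol


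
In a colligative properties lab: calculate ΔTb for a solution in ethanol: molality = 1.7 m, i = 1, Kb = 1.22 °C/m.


ΔTb = Kb × m × i
= 1.22 × 1.7 × 1
= 2.074 °C

2.074 °C


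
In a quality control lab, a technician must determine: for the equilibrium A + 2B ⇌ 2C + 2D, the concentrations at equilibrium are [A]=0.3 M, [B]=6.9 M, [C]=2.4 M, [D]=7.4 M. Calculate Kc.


Kc = [C]^2[D]^2/([A][B]^2)
= (2.4^2 × 7.4^2)/(0.3^1 × 6.9^2)
= 315.4176/14.283
= 22.08

22.08


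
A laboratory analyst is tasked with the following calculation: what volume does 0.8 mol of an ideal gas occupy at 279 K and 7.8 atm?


PV = nRT  (R = 0.08206 L·atm/(mol·K))
V = nRT/P = 0.8×0.08206×279/7.8
= 2.348 L

2.348 L


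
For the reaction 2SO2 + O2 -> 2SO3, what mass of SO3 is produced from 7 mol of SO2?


Mole ratio SO3:SO2 = 2:2
n(SO3) = 7 × 2/2 = 7.000 mol
mass = 7.000 × 80.07 = 560.49 g

560.49 g


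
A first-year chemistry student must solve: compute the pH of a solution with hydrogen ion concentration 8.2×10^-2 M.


pH = -log10([H+]) = -log10(8.2×10^-2)
= 2 - log10(8.2)
= 2 - 0.91
= 1.09

1.09


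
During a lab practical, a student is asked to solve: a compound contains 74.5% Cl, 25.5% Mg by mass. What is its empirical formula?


Assume 100 g sample. Moles of each element:
  Cl: 74.5/35.45 = 2.102 mol
  Mg: 25.5/24.31 = 1.049 mol
Divide by smallest (1.049):
  Cl: 2.102/1.049 = 2.0
  Mg: 1.049/1.049 = 1.0
Empirical formula: MgCl2

MgCl2


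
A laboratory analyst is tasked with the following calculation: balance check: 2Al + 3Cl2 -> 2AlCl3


Equation: 2Al + 3Cl2 -> 2AlCl3
Check atoms: Al: 2=2, Cl: 6=6
Balanced

Yes, balanced


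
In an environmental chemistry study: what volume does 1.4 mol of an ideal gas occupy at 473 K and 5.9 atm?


PV = nRT  (R = 0.08206 L·atm/(mol·K))
V = nRT/P = 1.4×0.08206×473/5.9
= 9.21 L

9.21 L


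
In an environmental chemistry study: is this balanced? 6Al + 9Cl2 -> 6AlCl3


Equation: 6Al + 9Cl2 -> 6AlCl3
Check atoms: Al: 6=6, Cl: 18=18
Balanced

Yes, balanced


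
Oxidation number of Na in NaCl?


Group 1 metal: +1
Oxidation number: +1

+1


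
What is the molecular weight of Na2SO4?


M(Na2SO4) = 2×22.99 + 1×32.07 + 4×16.0
= 45.98 + 32.07 + 64.0
= 142.05 g/mol

142.05 g/mol


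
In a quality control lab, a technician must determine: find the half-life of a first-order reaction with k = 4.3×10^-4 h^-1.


t½ = ln2/k = 0.693147/(4.3×10^-4 h^-1)
= 1612 h

1612 h


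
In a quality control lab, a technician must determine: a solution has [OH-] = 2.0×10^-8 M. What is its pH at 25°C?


pOH = -log10([OH-]) = -log10(2.0×10^-8)
= 8 - log10(2.0) = 7.7
pH = 14 - pOH = 14 - 7.7 = 6.3

6.3


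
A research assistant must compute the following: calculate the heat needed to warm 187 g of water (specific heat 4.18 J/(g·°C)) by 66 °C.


q = mcΔT = 187 × 4.18 × 66
= 51589.56 J

51589.56 J


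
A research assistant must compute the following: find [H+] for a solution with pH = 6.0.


[H+] = 10^(-pH) = 10^(-6.0)
= 1.0×10^-6 M

1.0×10^-6 M


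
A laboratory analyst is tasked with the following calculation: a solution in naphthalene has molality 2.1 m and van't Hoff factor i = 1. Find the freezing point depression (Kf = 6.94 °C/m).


ΔTf = Kf × m × i
= 6.94 × 2.1 × 1
= 14.574 °C

14.574 °C


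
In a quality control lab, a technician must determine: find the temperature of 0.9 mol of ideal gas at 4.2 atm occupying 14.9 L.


PV = nRT  (R = 0.08206 L·atm/(mol·K))
T = PV/(nR) = 4.2×14.9/(0.9×0.08206)
= 62.58/0.073854
= 847.35 K

847.35 K


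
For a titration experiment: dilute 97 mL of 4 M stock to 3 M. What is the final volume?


C1V1 = C2V2
4 × 97 = 3 × V2
V2 = 388/3 = 129.33 mL

129.33 mL


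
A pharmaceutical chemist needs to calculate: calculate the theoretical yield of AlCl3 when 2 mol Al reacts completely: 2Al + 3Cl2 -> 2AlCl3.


Mole ratio AlCl3:Al = 2:2
n(AlCl3) = 2 × 2/2 = 2.000 mol
mass = 2.000 × 133.33 = 266.66 g

266.66 g


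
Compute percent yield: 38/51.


% yield = actual/theoretical × 100
= 38/51 × 100
= 74.51%

74.51%


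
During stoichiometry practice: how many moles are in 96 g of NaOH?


M(NaOH) = 40.0 g/mol
n = mass/M = 96/40.0 = 2.4 mol

2.4 mol


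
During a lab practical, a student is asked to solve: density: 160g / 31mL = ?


ρ = mass/volume
= 160/31
= 5.161 g/mL

5.161 g/mL


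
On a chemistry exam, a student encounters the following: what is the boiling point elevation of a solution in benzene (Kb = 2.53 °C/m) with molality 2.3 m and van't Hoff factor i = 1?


ΔTb = Kb × m × i
= 2.53 × 2.3 × 1
= 5.819 °C

5.819 °C


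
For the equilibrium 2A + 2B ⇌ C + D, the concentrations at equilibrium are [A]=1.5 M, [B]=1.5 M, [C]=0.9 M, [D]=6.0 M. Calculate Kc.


Kc = [C][D]/([A]^2[B]^2)
= (0.9^1 × 6.0^1)/(1.5^2 × 1.5^2)
= 5.4/5.0625
= 1.067

1.067


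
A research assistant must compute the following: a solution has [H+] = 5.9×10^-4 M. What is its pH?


pH = -log10([H+]) = -log10(5.9×10^-4)
= 4 - log10(5.9)
= 4 - 0.77
= 3.23

3.23


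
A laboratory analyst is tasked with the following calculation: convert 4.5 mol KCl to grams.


M(KCl) = 74.55 g/mol
mass = n × M = 4.5 × 74.55 = 335.48 g

335.48 g


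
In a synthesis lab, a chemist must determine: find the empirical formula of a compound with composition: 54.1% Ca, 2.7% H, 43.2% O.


Assume 100 g sample. Moles of each element:
  Ca: 54.1/40.08 = 1.35 mol
  H: 2.7/1.008 = 2.679 mol
  O: 43.2/16.0 = 2.7 mol
Divide by smallest (1.35):
  Ca: 1.35/1.35 = 1.0
  H: 2.679/1.35 = 1.98
  O: 2.7/1.35 = 2.0
Empirical formula: CaO2H2

CaO2H2


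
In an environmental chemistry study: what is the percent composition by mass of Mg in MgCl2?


M(MgCl2) = 1×24.31 + 2×35.45 = 95.21 g/mol
Mass of Mg = 1 × 24.31 = 24.31 g/mol
% Mg = 24.31/95.21 × 100 = 25.53%

25.53%


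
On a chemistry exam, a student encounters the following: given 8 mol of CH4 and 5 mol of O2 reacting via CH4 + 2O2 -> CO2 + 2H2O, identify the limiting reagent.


Mole ratio available / coefficient:
  CH4: 8/1 = 8.000
  O2: 5/2 = 2.500
Smaller ratio is limiting.

O2


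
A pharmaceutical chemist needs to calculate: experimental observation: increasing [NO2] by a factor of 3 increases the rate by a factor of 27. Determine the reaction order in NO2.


rate ∝ [NO2]^n
3^n = 27 → n = 3
Order in NO2: 3

3


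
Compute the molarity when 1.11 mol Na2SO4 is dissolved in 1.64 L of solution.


M = n/V = 1.11/1.64 = 0.677 mol/L

0.677 M


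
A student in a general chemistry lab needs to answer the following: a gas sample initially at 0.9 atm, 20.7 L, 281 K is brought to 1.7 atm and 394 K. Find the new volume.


P1V1/T1 = P2V2/T2
V2 = P1V1T2/(T1P2)
= 0.9×20.7×394/(281×1.7)
= 15.366 L

15.366 L


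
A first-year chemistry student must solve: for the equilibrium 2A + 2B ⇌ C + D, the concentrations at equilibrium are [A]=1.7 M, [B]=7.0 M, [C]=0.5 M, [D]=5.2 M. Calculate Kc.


Kc = [C][D]/([A]^2[B]^2)
= (0.5^1 × 5.2^1)/(1.7^2 × 7.0^2)
= 2.6/141.61
= 0.01836

0.01836


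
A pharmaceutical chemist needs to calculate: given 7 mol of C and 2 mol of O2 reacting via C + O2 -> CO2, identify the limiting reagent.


Mole ratio available / coefficient:
  C: 7/1 = 7.000
  O2: 2/1 = 2.000
Smaller ratio is limiting.

O2


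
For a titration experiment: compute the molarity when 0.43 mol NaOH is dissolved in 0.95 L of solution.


M = n/V = 0.43/0.95 = 0.453 mol/L

0.453 M


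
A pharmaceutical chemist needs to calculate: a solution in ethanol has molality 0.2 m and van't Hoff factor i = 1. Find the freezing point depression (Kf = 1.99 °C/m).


ΔTf = Kf × m × i
= 1.99 × 0.2 × 1
= 0.398 °C

0.398 °C


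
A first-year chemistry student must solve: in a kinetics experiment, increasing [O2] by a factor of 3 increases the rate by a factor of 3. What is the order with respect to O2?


rate ∝ [O2]^n
3^n = 3 → n = 1
Order in O2: 1

1


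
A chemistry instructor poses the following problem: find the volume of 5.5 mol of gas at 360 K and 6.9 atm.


PV = nRT  (R = 0.08206 L·atm/(mol·K))
V = nRT/P = 5.5×0.08206×360/6.9
= 23.548 L

23.548 L


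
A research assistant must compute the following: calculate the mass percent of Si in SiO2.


M(SiO2) = 1×28.09 + 2×16.0 = 60.09 g/mol
Mass of Si = 1 × 28.09 = 28.09 g/mol
% Si = 28.09/60.09 × 100 = 46.75%

46.75%


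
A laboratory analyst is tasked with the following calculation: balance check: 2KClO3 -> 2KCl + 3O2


Equation: 2KClO3 -> 2KCl + 3O2
Check atoms: Cl: 2=2, K: 2=2, O: 6=6
Balanced

Yes, balanced


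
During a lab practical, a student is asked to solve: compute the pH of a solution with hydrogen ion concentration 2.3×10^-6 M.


pH = -log10([H+]) = -log10(2.3×10^-6)
= 6 - log10(2.3)
= 6 - 0.36
= 5.64

5.64


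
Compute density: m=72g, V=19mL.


ρ = mass/volume
= 72/19
= 3.789 g/mL

3.789 g/mL


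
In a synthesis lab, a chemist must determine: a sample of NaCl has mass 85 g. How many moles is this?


M(NaCl) = 58.44 g/mol
n = mass/M = 85/58.44 = 1.4545 mol

1.4545 mol
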